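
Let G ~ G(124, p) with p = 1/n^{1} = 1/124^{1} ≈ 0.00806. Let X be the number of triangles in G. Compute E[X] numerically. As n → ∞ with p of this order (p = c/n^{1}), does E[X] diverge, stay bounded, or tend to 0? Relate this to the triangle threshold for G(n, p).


Number of potential triangles: C(124, 3) = 310124.
Each occurs with probability p³ ≈ (0.00806)³ ≈ 5.24487e-07.
By linearity: E[X] = C(124, 3)·p³ ≈ 310124 · 5.24487e-07 ≈ 0.163.
Here α = 1, so p = 1/n is exactly at the triangle threshold p ~ 1/n. Asymptotically E[X] → c³/6 = 1³/6 = 1/6 ≈ 0.167, a bounded constant. In this regime the triangle count is asymptotically Poisson(c³/6).

E[X] ≈ 0.163; in regime p = Θ(1/n^{1}) E[X] stays bounded (at the triangle threshold p ~ 1/n).


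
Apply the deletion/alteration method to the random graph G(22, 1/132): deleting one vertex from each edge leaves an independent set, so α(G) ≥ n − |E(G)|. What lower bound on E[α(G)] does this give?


E[|E(G)|] = C(22, 2)·p = 231 · (1/132) = 7/4.
E[α(G)] ≥ n − E[|E(G)|] = 22 − 7/4 = 81/4.
Numerically: ≈ 20.25000.
(This is only a lower bound; the true E[α(G)] may be larger.)

E[α(G)] ≥ 81/4 ≈ 20.25000.


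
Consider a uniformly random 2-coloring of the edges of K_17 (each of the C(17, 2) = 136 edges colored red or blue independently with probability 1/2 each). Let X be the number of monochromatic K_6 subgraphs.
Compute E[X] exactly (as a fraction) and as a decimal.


Let X = Σ_S X_S over the C(17, 6) = 12376 subsets S of size 6, where X_S = 1 if the K_6 on S is monochromatic.
For a fixed S, the K_6 on S has C(6, 2) = 15 edges. P[all 15 edges red] = (1/2)^15, and likewise for blue, so P[monochromatic] = 2·(1/2)^15 = 2^{1 − 15} = 1/16384.
By linearity: E[X] = C(17, 6) · 2^{1 − 15} = 12376 · 1/16384 = 1547/2048.
Numerically: E[X] ≈ 0.755.

E[X] = C(17,6)·2^(1−C(6,2)) = 1547/2048 ≈ 0.755.


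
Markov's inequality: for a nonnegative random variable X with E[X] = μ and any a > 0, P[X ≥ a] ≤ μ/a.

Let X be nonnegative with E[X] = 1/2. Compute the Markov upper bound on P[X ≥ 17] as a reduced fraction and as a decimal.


μ = E[X] = 1/2, a = 17.
Markov: P[X ≥ 17] ≤ μ/a = (1/2)/17 = 1/34.
Numerically: ≈ 0.02941.
(Since a = 17 > μ = 0.50000, the bound 1/34 is < 1 and informative.)

P[X ≥ 17] ≤ 1/34 ≈ 0.02941.


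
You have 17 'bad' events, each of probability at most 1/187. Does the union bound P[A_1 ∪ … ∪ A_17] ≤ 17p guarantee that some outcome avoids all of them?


Union bound: P[∪_{i=1}^{17} A_i] ≤ Σ_i P[A_i] ≤ 17·p = 17·(1/187) = 1/11.
Numerically: 1/11 ≈ 0.090909.
Is 1/11 < 1? YES.
Since P[∪ A_i] ≤ 1/11 < 1, the complement has P[∩ A_i^c] ≥ 1 − 1/11 = 10/11 > 0, so some outcome avoids every A_i.

17·p = 1/11 ≈ 0.090909; existence CERTIFIED by the union bound.


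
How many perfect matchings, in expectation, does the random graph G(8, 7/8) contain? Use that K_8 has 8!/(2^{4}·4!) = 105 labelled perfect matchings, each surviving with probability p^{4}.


K_8 has 8!/(2^{4}·4!) = 105 labelled perfect matchings.
For each such perfect matching H, let X_H = 1 if all 4 edges of H are present in G. Then P[X_H = 1] = p^{4} = (7/8)^{4} = 2401/4096.
By linearity of expectation: E[X] = Σ_H E[X_H] = 105 · p^{4} = 105 · 2401/4096 = 252105/4096.
Numerically: E[X] ≈ 61.549.

E[X] = 105 · (7/8)^{4} = 252105/4096 ≈ 61.549.


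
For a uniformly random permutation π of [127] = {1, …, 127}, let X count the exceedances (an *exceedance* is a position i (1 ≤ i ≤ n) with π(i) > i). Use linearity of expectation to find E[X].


Write X = Σ_{i=1}^{127} X_i, where X_i = 1_{π(i) > i}.
For each fixed i, π(i) is uniform over {1, …, 127} (marginal of a uniform permutation), so P[π(i) > i] = (n − i)/n. Summing: Σ_{i=1}^{127} (n − i)/n = (0 + 1 + … + 126)/127 = 127(127 − 1)/(2·127) = (127 − 1)/2.
Hence E[X] = Σ_{i=1}^{127} (127 − i)/127 = 63 ≈ 63.000000.

E[X] = 63 = 63.000000.


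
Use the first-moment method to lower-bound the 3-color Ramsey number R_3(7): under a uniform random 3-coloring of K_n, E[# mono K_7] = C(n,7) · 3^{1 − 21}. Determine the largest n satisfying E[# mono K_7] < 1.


We need C(n, 7) · 3^{1 − 21} < 1, i.e. C(n, 7) < 3^{21 − 1} = 3486784401.
Check values of n near the boundary:
  n = 75: C(75, 7) = 1984829850; 1984829850 < 3486784401? YES
  n = 76: C(76, 7) = 2186189400; 2186189400 < 3486784401? YES
  n = 77: C(77, 7) = 2404808340; 2404808340 < 3486784401? YES
  n = 78: C(78, 7) = 2641902120; 2641902120 < 3486784401? YES
  n = 79: C(79, 7) = 2898753715; 2898753715 < 3486784401? YES
  n = 80: C(80, 7) = 3176716400; 3176716400 < 3486784401? YES
  n = 81: C(81, 7) = 3477216600; 3477216600 < 3486784401? YES
  n = 82: C(82, 7) = 3801756816; 3801756816 < 3486784401? NO
The largest n with C(n, 7) < 3486784401 is n = 81 (where E[X] = 42928600/43046721 ≈ 0.99726). Hence R_3(7) > 81, i.e. R_3(7) ≥ 82.

Largest n = 81; hence R_3(7) > 81.


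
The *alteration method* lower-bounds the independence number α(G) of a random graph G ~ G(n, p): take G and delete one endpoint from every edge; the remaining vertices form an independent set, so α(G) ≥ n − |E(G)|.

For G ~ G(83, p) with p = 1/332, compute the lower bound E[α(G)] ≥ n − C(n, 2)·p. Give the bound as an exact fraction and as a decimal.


E[|E(G)|] = C(83, 2)·p = 3403 · (1/332) = 41/4.
E[α(G)] ≥ n − E[|E(G)|] = 83 − 41/4 = 291/4.
Numerically: ≈ 72.7500.
(This is only a lower bound; the true E[α(G)] may be larger.)

E[α(G)] ≥ 291/4 ≈ 72.7500.


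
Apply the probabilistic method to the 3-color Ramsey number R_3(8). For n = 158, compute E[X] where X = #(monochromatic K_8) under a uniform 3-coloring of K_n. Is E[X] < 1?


E[X] = C(158, 8) · 3^{1 − 28} = 8044984271181 · 3^{−27} = 8044984271181/7625597484987.
As a reduced fraction: E[X] = 2681661423727/2541865828329 ≈ 1.0550.
Is E[X] < 1? NO.
Since E[X] ≥ 1, the first-moment bound is inconclusive at n = 158; it does NOT by itself certify R_3(8) > 158.

E[X] = 2681661423727/2541865828329 ≈ 1.0550; E[X] ≥ 1; first-moment method inconclusive here.


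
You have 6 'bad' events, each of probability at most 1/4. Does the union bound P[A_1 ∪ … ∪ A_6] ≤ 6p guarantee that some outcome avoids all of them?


Union bound: P[∪_{i=1}^{6} A_i] ≤ Σ_i P[A_i] ≤ 6·p = 6·(1/4) = 3/2.
Numerically: 3/2 ≈ 1.5000000.
Is 3/2 < 1? NO.
Since the bound 3/2 is ≥ 1, the union bound is uninformative here; it does NOT by itself certify existence.

6·p = 3/2 ≈ 1.5000000; existence NOT certified by the union bound.


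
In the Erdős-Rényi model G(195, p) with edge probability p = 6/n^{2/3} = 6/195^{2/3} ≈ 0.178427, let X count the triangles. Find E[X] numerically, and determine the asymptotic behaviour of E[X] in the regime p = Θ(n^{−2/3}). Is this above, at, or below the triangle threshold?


Number of potential triangles: C(195, 3) = 1216865.
Each occurs with probability p³ ≈ (0.178427)³ ≈ 5.68047337e-03.
By linearity: E[X] = C(195, 3)·p³ ≈ 1216865 · 5.68047337e-03 ≈ 6912.369231.
Since α = 2/3 < 1, p = c/n^{2/3} ≫ 1/n is above the triangle threshold p ~ 1/n. Asymptotically E[X] ~ (c³/6)·n^{3(1−α)} = (6³/6)·n^{1} → ∞; triangles are abundant w.h.p.

E[X] ≈ 6912.369231; in regime p = Θ(1/n^{2/3}) E[X] diverges (above the triangle threshold p ~ 1/n).


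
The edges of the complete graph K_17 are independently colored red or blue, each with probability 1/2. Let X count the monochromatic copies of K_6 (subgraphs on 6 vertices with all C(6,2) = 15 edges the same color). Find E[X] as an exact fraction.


Let X = Σ_S X_S over the C(17, 6) = 12376 subsets S of size 6, where X_S = 1 if the K_6 on S is monochromatic.
For a fixed S, the K_6 on S has C(6, 2) = 15 edges. P[all 15 edges red] = (1/2)^15, and likewise for blue, so P[monochromatic] = 2·(1/2)^15 = 2^{1 − 15} = 1/16384.
Summing: E[X] = C(17, 6) · 2^{1 − 15} = 12376 · 1/16384 = 1547/2048.
Numerically: E[X] ≈ 0.755371.

E[X] = C(17,6)·2^(1−C(6,2)) = 1547/2048 ≈ 0.755371.


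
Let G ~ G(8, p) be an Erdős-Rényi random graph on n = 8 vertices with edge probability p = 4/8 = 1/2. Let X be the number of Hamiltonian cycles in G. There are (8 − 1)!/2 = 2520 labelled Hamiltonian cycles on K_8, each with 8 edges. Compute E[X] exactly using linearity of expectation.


K_8 has (8 − 1)!/2 = 2520 labelled Hamiltonian cycles.
For each such Hamiltonian cycle H, let X_H = 1 if all 8 edges of H are present in G. Then P[X_H = 1] = p^{8} = (1/2)^{8} = 1/256.
By linearity of expectation: E[X] = Σ_H E[X_H] = 2520 · p^{8} = 2520 · 1/256 = 315/32.
Numerically: E[X] ≈ 9.84.

E[X] = 2520 · (1/2)^{8} = 315/32 ≈ 9.84.


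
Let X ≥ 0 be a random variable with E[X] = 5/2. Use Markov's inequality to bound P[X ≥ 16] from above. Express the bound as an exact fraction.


μ = E[X] = 5/2, a = 16.
Markov: P[X ≥ 16] ≤ μ/a = (5/2)/16 = 5/32.
Numerically: ≈ 0.156250.
(Since a = 16 > μ = 2.500000, the bound 5/32 is < 1 and informative.)

P[X ≥ 16] ≤ 5/32 ≈ 0.156250.


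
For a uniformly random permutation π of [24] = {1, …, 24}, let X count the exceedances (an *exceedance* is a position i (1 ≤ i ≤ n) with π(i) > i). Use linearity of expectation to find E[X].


Write X = Σ_{i=1}^{24} X_i, where X_i = 1_{π(i) > i}.
For each fixed i, π(i) is uniform over {1, …, 24} (marginal of a uniform permutation), so P[π(i) > i] = (n − i)/n. Summing: Σ_{i=1}^{24} (n − i)/n = (0 + 1 + … + 23)/24 = 24(24 − 1)/(2·24) = (24 − 1)/2.
Hence E[X] = Σ_{i=1}^{24} (24 − i)/24 = 23/2 ≈ 11.500.

E[X] = 23/2 = 11.500.


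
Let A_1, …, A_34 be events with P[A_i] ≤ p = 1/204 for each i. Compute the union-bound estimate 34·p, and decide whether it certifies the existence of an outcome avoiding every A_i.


Union bound: P[∪_{i=1}^{34} A_i] ≤ Σ_i P[A_i] ≤ 34·p = 34·(1/204) = 1/6.
Numerically: 1/6 ≈ 0.167.
Is 1/6 < 1? YES.
Since P[∪ A_i] ≤ 1/6 < 1, the complement has P[∩ A_i^c] ≥ 1 − 1/6 = 5/6 > 0, so some outcome avoids every A_i.

34·p = 1/6 ≈ 0.167; existence CERTIFIED by the union bound.


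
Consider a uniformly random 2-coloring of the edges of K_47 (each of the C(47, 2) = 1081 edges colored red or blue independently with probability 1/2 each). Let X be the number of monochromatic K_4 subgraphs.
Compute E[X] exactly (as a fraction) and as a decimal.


Let X = Σ_S X_S over the C(47, 4) = 178365 subsets S of size 4, where X_S = 1 if the K_4 on S is monochromatic.
For a fixed S, the K_4 on S has C(4, 2) = 6 edges. P[all 6 edges red] = (1/2)^6, and likewise for blue, so P[monochromatic] = 2·(1/2)^6 = 2^{1 − 6} = 1/32.
Summing: E[X] = C(47, 4) · 2^{1 − 6} = 178365 · 1/32 = 178365/32.
Numerically: E[X] ≈ 5573.9062.

E[X] = C(47,4)·2^(1−C(4,2)) = 178365/32 ≈ 5573.9062.


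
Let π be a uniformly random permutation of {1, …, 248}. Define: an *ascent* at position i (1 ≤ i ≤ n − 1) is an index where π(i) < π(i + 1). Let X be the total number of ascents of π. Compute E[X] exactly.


Write X = Σ X_I over i = 1, …, 247, with X_I the indicator of one ascent.
There are 247 indicators.
For each fixed i, the pair (π(i), π(i+1)) is a uniformly random ordered pair of distinct values from {1, …, 248}; by symmetry P[π(i) < π(i+1)] = 1/2.
By linearity: E[X] = 247 · (1/2) = (248 − 1) · (1/2) = 247/2 ≈ 123.50000.

E[X] = 247/2 = 123.50000.


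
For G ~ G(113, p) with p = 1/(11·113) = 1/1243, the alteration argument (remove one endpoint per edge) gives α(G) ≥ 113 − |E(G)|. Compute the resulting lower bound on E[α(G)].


E[|E(G)|] = C(113, 2)·p = 6328 · (1/1243) = 56/11.
E[α(G)] ≥ n − E[|E(G)|] = 113 − 56/11 = 1187/11.
Numerically: ≈ 107.909091.
(This is only a lower bound; the true E[α(G)] may be larger.)

E[α(G)] ≥ 1187/11 ≈ 107.909091.


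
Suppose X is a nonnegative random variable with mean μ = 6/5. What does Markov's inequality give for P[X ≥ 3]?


μ = E[X] = 6/5, a = 3.
Markov: P[X ≥ 3] ≤ μ/a = (6/5)/3 = 2/5.
Numerically: ≈ 0.400.
(Since a = 3 > μ = 1.200, the bound 2/5 is < 1 and informative.)

P[X ≥ 3] ≤ 2/5 ≈ 0.400.


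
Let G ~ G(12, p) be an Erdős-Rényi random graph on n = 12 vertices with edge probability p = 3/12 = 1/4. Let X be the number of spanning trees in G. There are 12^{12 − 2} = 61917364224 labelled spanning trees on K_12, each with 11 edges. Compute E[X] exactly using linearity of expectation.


K_12 has 12^{12 − 2} = 61917364224 labelled spanning trees.
For each such spanning tree H, let X_H = 1 if all 11 edges of H are present in G. Then P[X_H = 1] = p^{11} = (1/4)^{11} = 1/4194304.
Summing the indicators: E[X] = Σ_H E[X_H] = 61917364224 · p^{11} = 61917364224 · 1/4194304 = 59049/4.
Numerically: E[X] ≈ 1.476e+04.

E[X] = 61917364224 · (1/4)^{11} = 59049/4 ≈ 1.476e+04.


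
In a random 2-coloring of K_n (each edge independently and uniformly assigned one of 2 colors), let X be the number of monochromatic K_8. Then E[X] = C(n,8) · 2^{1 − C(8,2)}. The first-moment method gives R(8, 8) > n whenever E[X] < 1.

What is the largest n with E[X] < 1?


We need C(n, 8) · 2^{1 − 28} < 1, i.e. C(n, 8) < 2^{28 − 1} = 134217728.
Check values of n near the boundary:
  n = 37: C(37, 8) = 38608020; 38608020 < 134217728? YES
  n = 38: C(38, 8) = 48903492; 48903492 < 134217728? YES
  n = 39: C(39, 8) = 61523748; 61523748 < 134217728? YES
  n = 40: C(40, 8) = 76904685; 76904685 < 134217728? YES
  n = 41: C(41, 8) = 95548245; 95548245 < 134217728? YES
  n = 42: C(42, 8) = 118030185; 118030185 < 134217728? YES
  n = 43: C(43, 8) = 145008513; 145008513 < 134217728? NO
The largest n with C(n, 8) < 134217728 is n = 42 (where E[X] = 118030185/134217728 ≈ 0.879393). Hence R(8, 8) > 42, i.e. R(8, 8) ≥ 43.

Largest n = 42; hence R(8, 8) > 42.


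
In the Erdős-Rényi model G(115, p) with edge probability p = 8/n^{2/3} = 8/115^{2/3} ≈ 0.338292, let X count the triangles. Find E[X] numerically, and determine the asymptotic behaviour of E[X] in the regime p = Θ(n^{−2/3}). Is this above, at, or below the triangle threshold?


Number of potential triangles: C(115, 3) = 246905.
Each occurs with probability p³ ≈ (0.338292)³ ≈ 3.87145558e-02.
By linearity: E[X] = C(115, 3)·p³ ≈ 246905 · 3.87145558e-02 ≈ 9558.817391.
Since α = 2/3 < 1, p = c/n^{2/3} ≫ 1/n is above the triangle threshold p ~ 1/n. Asymptotically E[X] ~ (c³/6)·n^{3(1−α)} = (8³/6)·n^{1} → ∞; triangles are abundant w.h.p.

E[X] ≈ 9558.817391; in regime p = Θ(1/n^{2/3}) E[X] diverges (above the triangle threshold p ~ 1/n).


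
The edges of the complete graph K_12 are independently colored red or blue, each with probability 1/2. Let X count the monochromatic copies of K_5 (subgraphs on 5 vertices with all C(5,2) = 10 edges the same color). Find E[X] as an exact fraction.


Let X = Σ_S X_S over the C(12, 5) = 792 subsets S of size 5, where X_S = 1 if the K_5 on S is monochromatic.
For a fixed S, the K_5 on S has C(5, 2) = 10 edges. P[all 10 edges red] = (1/2)^10, and likewise for blue, so P[monochromatic] = 2·(1/2)^10 = 2^{1 − 10} = 1/512.
By linearity: E[X] = C(12, 5) · 2^{1 − 10} = 792 · 1/512 = 99/64.
Numerically: E[X] ≈ 1.547.

E[X] = C(12,5)·2^(1−C(5,2)) = 99/64 ≈ 1.547.


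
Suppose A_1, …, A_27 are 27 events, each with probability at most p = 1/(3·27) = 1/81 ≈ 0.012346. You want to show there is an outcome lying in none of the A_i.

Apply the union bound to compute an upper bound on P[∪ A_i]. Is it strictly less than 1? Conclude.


Union bound: P[∪_{i=1}^{27} A_i] ≤ Σ_i P[A_i] ≤ 27·p = 27·(1/81) = 1/3.
Numerically: 1/3 ≈ 0.333333.
Is 1/3 < 1? YES.
Since P[∪ A_i] ≤ 1/3 < 1, the complement has P[∩ A_i^c] ≥ 1 − 1/3 = 2/3 > 0, so some outcome avoids every A_i.

27·p = 1/3 ≈ 0.333333; existence CERTIFIED by the union bound.


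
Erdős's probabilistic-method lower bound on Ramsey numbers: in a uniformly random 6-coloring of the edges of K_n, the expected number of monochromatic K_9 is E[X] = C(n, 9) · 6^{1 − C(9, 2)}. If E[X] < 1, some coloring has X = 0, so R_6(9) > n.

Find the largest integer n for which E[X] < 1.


We need C(n, 9) · 6^{1 − 36} < 1, i.e. C(n, 9) < 6^{36 − 1} = 1719070799748422591028658176.
Check values of n near the boundary:
  n = 4407: C(4407, 9) = 1713856532599459170657070050; 1713856532599459170657070050 < 1719070799748422591028658176? YES
  n = 4408: C(4408, 9) = 1717362945146264156457459600; 1717362945146264156457459600 < 1719070799748422591028658176? YES
  n = 4409: C(4409, 9) = 1720875732988608787686577131; 1720875732988608787686577131 < 1719070799748422591028658176? NO
The largest n with C(n, 9) < 1719070799748422591028658176 is n = 4408 (where E[X] = 35778394690547169926197075/35813974994758803979763712 ≈ 0.9990065). Hence R_6(9) > 4408, i.e. R_6(9) ≥ 4409.

Largest n = 4408; hence R_6(9) > 4408.


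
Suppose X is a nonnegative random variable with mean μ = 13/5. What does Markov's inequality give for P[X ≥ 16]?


μ = E[X] = 13/5, a = 16.
Markov: P[X ≥ 16] ≤ μ/a = (13/5)/16 = 13/80.
Numerically: ≈ 0.1625.
(Since a = 16 > μ = 2.6000, the bound 13/80 is < 1 and informative.)

P[X ≥ 16] ≤ 13/80 ≈ 0.1625.


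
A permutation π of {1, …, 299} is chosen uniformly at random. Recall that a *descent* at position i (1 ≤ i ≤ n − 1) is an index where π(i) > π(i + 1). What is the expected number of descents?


Write X = Σ X_I over i = 1, …, 298, with X_I the indicator of one descent.
There are 298 indicators.
For each fixed i, the pair (π(i), π(i+1)) is a uniformly random ordered pair of distinct values from {1, …, 299}; by symmetry P[π(i) > π(i+1)] = 1/2.
By linearity: E[X] = 298 · (1/2) = (299 − 1) · (1/2) = 149 ≈ 149.00000.

E[X] = 149 = 149.00000.


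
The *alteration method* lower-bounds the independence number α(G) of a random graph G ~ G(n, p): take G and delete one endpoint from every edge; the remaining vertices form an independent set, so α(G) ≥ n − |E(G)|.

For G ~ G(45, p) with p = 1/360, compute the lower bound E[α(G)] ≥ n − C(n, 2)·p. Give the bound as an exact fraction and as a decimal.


E[|E(G)|] = C(45, 2)·p = 990 · (1/360) = 11/4.
E[α(G)] ≥ n − E[|E(G)|] = 45 − 11/4 = 169/4.
Numerically: ≈ 42.250.
(This is only a lower bound; the true E[α(G)] may be larger.)

E[α(G)] ≥ 169/4 ≈ 42.250.


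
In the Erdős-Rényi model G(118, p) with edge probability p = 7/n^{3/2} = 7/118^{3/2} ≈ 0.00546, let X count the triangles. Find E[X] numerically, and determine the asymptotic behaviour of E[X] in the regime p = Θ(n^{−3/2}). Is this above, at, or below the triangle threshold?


Number of potential triangles: C(118, 3) = 266916.
Each occurs with probability p³ ≈ (0.00546)³ ≈ 1.62864e-07.
By linearity: E[X] = C(118, 3)·p³ ≈ 266916 · 1.62864e-07 ≈ 0.043.
Since α = 3/2 > 1, p = c/n^{3/2} = o(1/n) is below the triangle threshold p ~ 1/n. Asymptotically E[X] ~ (c³/6)·n^{3(1−α)} = (7³/6)·n^{-1.5} → 0, so by Markov's inequality G has no triangles w.h.p.

E[X] ≈ 0.043; in regime p = Θ(1/n^{3/2}) E[X] tends to 0 (below the triangle threshold p ~ 1/n).


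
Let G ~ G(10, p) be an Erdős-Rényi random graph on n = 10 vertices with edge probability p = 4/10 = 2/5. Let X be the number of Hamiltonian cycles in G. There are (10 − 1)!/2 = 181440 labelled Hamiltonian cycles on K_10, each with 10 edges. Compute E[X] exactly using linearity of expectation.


K_10 has (10 − 1)!/2 = 181440 labelled Hamiltonian cycles.
For each such Hamiltonian cycle H, let X_H = 1 if all 10 edges of H are present in G. Then P[X_H = 1] = p^{10} = (2/5)^{10} = 1024/9765625.
By linearity of expectation: E[X] = Σ_H E[X_H] = 181440 · p^{10} = 181440 · 1024/9765625 = 37158912/1953125.
Numerically: E[X] ≈ 19.025.

E[X] = 181440 · (2/5)^{10} = 37158912/1953125 ≈ 19.025.


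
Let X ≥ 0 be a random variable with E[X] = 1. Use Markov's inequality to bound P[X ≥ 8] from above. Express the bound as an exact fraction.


μ = E[X] = 1, a = 8.
Markov: P[X ≥ 8] ≤ μ/a = (1)/8 = 1/8.
Numerically: ≈ 0.125.
(Since a = 8 > μ = 1.000, the bound 1/8 is < 1 and informative.)

P[X ≥ 8] ≤ 1/8 ≈ 0.125.


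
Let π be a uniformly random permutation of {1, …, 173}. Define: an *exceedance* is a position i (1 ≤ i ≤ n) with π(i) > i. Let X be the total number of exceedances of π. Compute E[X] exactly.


Write X = Σ_{i=1}^{173} X_i, where X_i = 1_{π(i) > i}.
For each fixed i, π(i) is uniform over {1, …, 173} (marginal of a uniform permutation), so P[π(i) > i] = (n − i)/n. Summing: Σ_{i=1}^{173} (n − i)/n = (0 + 1 + … + 172)/173 = 173(173 − 1)/(2·173) = (173 − 1)/2.
Hence E[X] = Σ_{i=1}^{173} (173 − i)/173 = 86 ≈ 86.000.

E[X] = 86 = 86.000.


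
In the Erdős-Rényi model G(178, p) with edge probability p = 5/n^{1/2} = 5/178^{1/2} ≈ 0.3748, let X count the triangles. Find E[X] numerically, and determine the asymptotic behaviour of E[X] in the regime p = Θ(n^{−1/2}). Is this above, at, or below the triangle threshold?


Number of potential triangles: C(178, 3) = 924176.
Each occurs with probability p³ ≈ (0.3748)³ ≈ 5.263565e-02.
By linearity: E[X] = C(178, 3)·p³ ≈ 924176 · 5.263565e-02 ≈ 48644.6066.
Since α = 1/2 < 1, p = c/n^{1/2} ≫ 1/n is above the triangle threshold p ~ 1/n. Asymptotically E[X] ~ (c³/6)·n^{3(1−α)} = (5³/6)·n^{1.5} → ∞; triangles are abundant w.h.p.

E[X] ≈ 48644.6066; in regime p = Θ(1/n^{1/2}) E[X] diverges (above the triangle threshold p ~ 1/n).


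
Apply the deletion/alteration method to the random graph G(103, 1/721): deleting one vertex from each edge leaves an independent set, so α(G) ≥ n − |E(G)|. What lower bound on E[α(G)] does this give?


E[|E(G)|] = C(103, 2)·p = 5253 · (1/721) = 51/7.
E[α(G)] ≥ n − E[|E(G)|] = 103 − 51/7 = 670/7.
Numerically: ≈ 95.7143.
(This is only a lower bound; the true E[α(G)] may be larger.)

E[α(G)] ≥ 670/7 ≈ 95.7143.


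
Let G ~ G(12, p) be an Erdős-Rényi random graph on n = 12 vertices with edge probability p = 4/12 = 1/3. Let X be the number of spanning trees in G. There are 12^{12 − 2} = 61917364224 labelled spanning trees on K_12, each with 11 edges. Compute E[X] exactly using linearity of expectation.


K_12 has 12^{12 − 2} = 61917364224 labelled spanning trees.
For each such spanning tree H, let X_H = 1 if all 11 edges of H are present in G. Then P[X_H = 1] = p^{11} = (1/3)^{11} = 1/177147.
By linearity of expectation: E[X] = Σ_H E[X_H] = 61917364224 · p^{11} = 61917364224 · 1/177147 = 1048576/3.
Numerically: E[X] ≈ 3.5e+05.

E[X] = 61917364224 · (1/3)^{11} = 1048576/3 ≈ 3.5e+05.


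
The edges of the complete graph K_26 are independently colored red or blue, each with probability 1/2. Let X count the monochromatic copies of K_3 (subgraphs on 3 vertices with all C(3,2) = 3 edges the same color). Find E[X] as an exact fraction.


Let X = Σ_S X_S over the C(26, 3) = 2600 subsets S of size 3, where X_S = 1 if the K_3 on S is monochromatic.
For a fixed S, the K_3 on S has C(3, 2) = 3 edges. P[all 3 edges red] = (1/2)^3, and likewise for blue, so P[monochromatic] = 2·(1/2)^3 = 2^{1 − 3} = 1/4.
Summing: E[X] = C(26, 3) · 2^{1 − 3} = 2600 · 1/4 = 650.
Numerically: E[X] ≈ 650.000.

E[X] = C(26,3)·2^(1−C(3,2)) = 650 ≈ 650.000.


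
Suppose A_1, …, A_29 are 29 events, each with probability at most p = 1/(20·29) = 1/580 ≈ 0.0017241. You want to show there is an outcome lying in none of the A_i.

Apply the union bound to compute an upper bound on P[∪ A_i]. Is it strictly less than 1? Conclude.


Union bound: P[∪_{i=1}^{29} A_i] ≤ Σ_i P[A_i] ≤ 29·p = 29·(1/580) = 1/20.
Numerically: 1/20 ≈ 0.0500000.
Is 1/20 < 1? YES.
Since P[∪ A_i] ≤ 1/20 < 1, the complement has P[∩ A_i^c] ≥ 1 − 1/20 = 19/20 > 0, so some outcome avoids every A_i.

29·p = 1/20 ≈ 0.0500000; existence CERTIFIED by the union bound.


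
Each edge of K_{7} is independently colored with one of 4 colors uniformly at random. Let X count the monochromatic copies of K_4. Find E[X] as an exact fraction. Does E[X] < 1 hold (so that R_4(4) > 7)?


E[X] = C(7, 4) · 4^{1 − 6} = 35 · 4^{−5} = 35/1024.
As a reduced fraction: E[X] = 35/1024 ≈ 0.034.
Is E[X] < 1? YES.
Since E[X] < 1, there exists a 4-coloring of K_{7} with no monochromatic K_4; hence R_4(4) > 7.

E[X] = 35/1024 ≈ 0.034; E[X] < 1, so R_4(4) > 7.


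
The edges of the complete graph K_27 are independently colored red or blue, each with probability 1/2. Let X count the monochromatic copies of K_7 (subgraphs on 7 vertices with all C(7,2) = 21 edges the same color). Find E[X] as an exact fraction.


Let X = Σ_S X_S over the C(27, 7) = 888030 subsets S of size 7, where X_S = 1 if the K_7 on S is monochromatic.
For a fixed S, the K_7 on S has C(7, 2) = 21 edges. P[all 21 edges red] = (1/2)^21, and likewise for blue, so P[monochromatic] = 2·(1/2)^21 = 2^{1 − 21} = 1/1048576.
By linearity: E[X] = C(27, 7) · 2^{1 − 21} = 888030 · 1/1048576 = 444015/524288.
Numerically: E[X] ≈ 0.847.

E[X] = C(27,7)·2^(1−C(7,2)) = 444015/524288 ≈ 0.847.


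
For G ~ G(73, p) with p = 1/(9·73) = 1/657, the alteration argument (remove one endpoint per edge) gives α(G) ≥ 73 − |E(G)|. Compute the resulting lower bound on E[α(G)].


E[|E(G)|] = C(73, 2)·p = 2628 · (1/657) = 4.
E[α(G)] ≥ n − E[|E(G)|] = 73 − 4 = 69.
Numerically: ≈ 69.000.
(This is only a lower bound; the true E[α(G)] may be larger.)

E[α(G)] ≥ 69 ≈ 69.000.


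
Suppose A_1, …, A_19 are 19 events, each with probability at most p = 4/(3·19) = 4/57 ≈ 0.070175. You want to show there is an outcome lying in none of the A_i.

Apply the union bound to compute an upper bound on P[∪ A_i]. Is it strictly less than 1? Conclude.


Union bound: P[∪_{i=1}^{19} A_i] ≤ Σ_i P[A_i] ≤ 19·p = 19·(4/57) = 4/3.
Numerically: 4/3 ≈ 1.333333.
Is 4/3 < 1? NO.
Since the bound 4/3 is ≥ 1, the union bound is uninformative here; it does NOT by itself certify existence.

19·p = 4/3 ≈ 1.333333; existence NOT certified by the union bound.


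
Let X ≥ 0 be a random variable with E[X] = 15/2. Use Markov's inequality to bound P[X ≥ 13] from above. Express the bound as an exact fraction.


μ = E[X] = 15/2, a = 13.
Markov: P[X ≥ 13] ≤ μ/a = (15/2)/13 = 15/26.
Numerically: ≈ 0.5769.
(Since a = 13 > μ = 7.5000, the bound 15/26 is < 1 and informative.)

P[X ≥ 13] ≤ 15/26 ≈ 0.5769.


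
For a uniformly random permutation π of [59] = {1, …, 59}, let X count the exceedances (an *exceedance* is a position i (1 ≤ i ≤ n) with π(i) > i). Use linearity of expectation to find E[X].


Write X = Σ_{i=1}^{59} X_i, where X_i = 1_{π(i) > i}.
For each fixed i, π(i) is uniform over {1, …, 59} (marginal of a uniform permutation), so P[π(i) > i] = (n − i)/n. Summing: Σ_{i=1}^{59} (n − i)/n = (0 + 1 + … + 58)/59 = 59(59 − 1)/(2·59) = (59 − 1)/2.
Hence E[X] = Σ_{i=1}^{59} (59 − i)/59 = 29 ≈ 29.000.

E[X] = 29 = 29.000.


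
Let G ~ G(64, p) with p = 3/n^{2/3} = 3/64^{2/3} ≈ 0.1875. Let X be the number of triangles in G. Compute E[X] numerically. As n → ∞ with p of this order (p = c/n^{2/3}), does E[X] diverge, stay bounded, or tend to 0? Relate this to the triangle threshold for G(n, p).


Number of potential triangles: C(64, 3) = 41664.
Each occurs with probability p³ ≈ (0.1875)³ ≈ 6.591797e-03.
By linearity: E[X] = C(64, 3)·p³ ≈ 41664 · 6.591797e-03 ≈ 274.6406.
Since α = 2/3 < 1, p = c/n^{2/3} ≫ 1/n is above the triangle threshold p ~ 1/n. Asymptotically E[X] ~ (c³/6)·n^{3(1−α)} = (3³/6)·n^{1} → ∞; triangles are abundant w.h.p.

E[X] ≈ 274.6406; in regime p = Θ(1/n^{2/3}) E[X] diverges (above the triangle threshold p ~ 1/n).


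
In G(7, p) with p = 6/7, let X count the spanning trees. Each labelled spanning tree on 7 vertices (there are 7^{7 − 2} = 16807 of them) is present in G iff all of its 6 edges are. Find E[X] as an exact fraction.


K_7 has 7^{7 − 2} = 16807 labelled spanning trees.
For each such spanning tree H, let X_H = 1 if all 6 edges of H are present in G. Then P[X_H = 1] = p^{6} = (6/7)^{6} = 46656/117649.
By linearity of expectation: E[X] = Σ_H E[X_H] = 16807 · p^{6} = 16807 · 46656/117649 = 46656/7.
Numerically: E[X] ≈ 6.67e+03.

E[X] = 16807 · (6/7)^{6} = 46656/7 ≈ 6.67e+03.


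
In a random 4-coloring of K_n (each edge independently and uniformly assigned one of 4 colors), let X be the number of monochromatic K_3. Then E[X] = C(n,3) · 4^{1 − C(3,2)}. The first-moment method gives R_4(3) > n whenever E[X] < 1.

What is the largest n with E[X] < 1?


We need C(n, 3) · 4^{1 − 3} < 1, i.e. C(n, 3) < 4^{3 − 1} = 16.
Check values of n near the boundary:
  n = 4: C(4, 3) = 4; 4 < 16? YES
  n = 5: C(5, 3) = 10; 10 < 16? YES
  n = 6: C(6, 3) = 20; 20 < 16? NO
The largest n with C(n, 3) < 16 is n = 5 (where E[X] = 5/8 ≈ 0.6250000). Hence R_4(3) > 5, i.e. R_4(3) ≥ 6.

Largest n = 5; hence R_4(3) > 5.


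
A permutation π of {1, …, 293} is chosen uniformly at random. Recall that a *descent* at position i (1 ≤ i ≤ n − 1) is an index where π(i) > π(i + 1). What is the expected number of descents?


Write X = Σ X_I over i = 1, …, 292, with X_I the indicator of one descent.
There are 292 indicators.
For each fixed i, the pair (π(i), π(i+1)) is a uniformly random ordered pair of distinct values from {1, …, 293}; by symmetry P[π(i) > π(i+1)] = 1/2.
By linearity: E[X] = 292 · (1/2) = (293 − 1) · (1/2) = 146 ≈ 146.000000.

E[X] = 146 = 146.000000.


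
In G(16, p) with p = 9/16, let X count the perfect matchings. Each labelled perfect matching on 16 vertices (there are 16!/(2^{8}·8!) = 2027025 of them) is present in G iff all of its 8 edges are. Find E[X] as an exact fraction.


K_16 has 16!/(2^{8}·8!) = 2027025 labelled perfect matchings.
For each such perfect matching H, let X_H = 1 if all 8 edges of H are present in G. Then P[X_H = 1] = p^{8} = (9/16)^{8} = 43046721/4294967296.
By linearity of expectation: E[X] = Σ_H E[X_H] = 2027025 · p^{8} = 2027025 · 43046721/4294967296 = 87256779635025/4294967296.
Numerically: E[X] ≈ 20316.

E[X] = 2027025 · (9/16)^{8} = 87256779635025/4294967296 ≈ 20316.


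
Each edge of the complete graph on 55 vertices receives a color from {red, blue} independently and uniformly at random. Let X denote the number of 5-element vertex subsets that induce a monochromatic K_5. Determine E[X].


Let X = Σ_S X_S over the C(55, 5) = 3478761 subsets S of size 5, where X_S = 1 if the K_5 on S is monochromatic.
For a fixed S, the K_5 on S has C(5, 2) = 10 edges. P[all 10 edges red] = (1/2)^10, and likewise for blue, so P[monochromatic] = 2·(1/2)^10 = 2^{1 − 10} = 1/512.
By linearity of expectation: E[X] = C(55, 5) · 2^{1 − 10} = 3478761 · 1/512 = 3478761/512.
Numerically: E[X] ≈ 6794.4551.

E[X] = C(55,5)·2^(1−C(5,2)) = 3478761/512 ≈ 6794.4551.


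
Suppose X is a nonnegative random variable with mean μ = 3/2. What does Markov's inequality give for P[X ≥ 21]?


μ = E[X] = 3/2, a = 21.
Markov: P[X ≥ 21] ≤ μ/a = (3/2)/21 = 1/14.
Numerically: ≈ 0.0714.
(Since a = 21 > μ = 1.5000, the bound 1/14 is < 1 and informative.)

P[X ≥ 21] ≤ 1/14 ≈ 0.0714.


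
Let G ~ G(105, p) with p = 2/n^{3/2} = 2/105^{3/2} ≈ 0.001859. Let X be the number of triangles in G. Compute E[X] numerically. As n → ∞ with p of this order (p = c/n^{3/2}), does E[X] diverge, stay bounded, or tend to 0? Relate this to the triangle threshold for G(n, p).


Number of potential triangles: C(105, 3) = 187460.
Each occurs with probability p³ ≈ (0.001859)³ ≈ 6.423003e-09.
By linearity: E[X] = C(105, 3)·p³ ≈ 187460 · 6.423003e-09 ≈ 0.0012.
Since α = 3/2 > 1, p = c/n^{3/2} = o(1/n) is below the triangle threshold p ~ 1/n. Asymptotically E[X] ~ (c³/6)·n^{3(1−α)} = (2³/6)·n^{-1.5} → 0, so by Markov's inequality G has no triangles w.h.p.

E[X] ≈ 0.0012; in regime p = Θ(1/n^{3/2}) E[X] tends to 0 (below the triangle threshold p ~ 1/n).


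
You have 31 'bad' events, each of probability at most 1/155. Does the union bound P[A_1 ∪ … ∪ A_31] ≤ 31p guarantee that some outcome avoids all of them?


Union bound: P[∪_{i=1}^{31} A_i] ≤ Σ_i P[A_i] ≤ 31·p = 31·(1/155) = 1/5.
Numerically: 1/5 ≈ 0.2000000.
Is 1/5 < 1? YES.
Since P[∪ A_i] ≤ 1/5 < 1, the complement has P[∩ A_i^c] ≥ 1 − 1/5 = 4/5 > 0, so some outcome avoids every A_i.

31·p = 1/5 ≈ 0.2000000; existence CERTIFIED by the union bound.


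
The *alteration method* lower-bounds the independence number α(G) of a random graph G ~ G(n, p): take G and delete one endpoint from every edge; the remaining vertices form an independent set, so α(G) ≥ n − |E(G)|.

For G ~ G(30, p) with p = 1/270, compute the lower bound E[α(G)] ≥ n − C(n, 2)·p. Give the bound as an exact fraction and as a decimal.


E[|E(G)|] = C(30, 2)·p = 435 · (1/270) = 29/18.
E[α(G)] ≥ n − E[|E(G)|] = 30 − 29/18 = 511/18.
Numerically: ≈ 28.38889.
(This is only a lower bound; the true E[α(G)] may be larger.)

E[α(G)] ≥ 511/18 ≈ 28.38889.


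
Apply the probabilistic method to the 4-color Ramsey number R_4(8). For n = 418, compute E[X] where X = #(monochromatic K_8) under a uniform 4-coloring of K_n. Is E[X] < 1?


E[X] = C(418, 8) · 4^{1 − 28} = 21608403021078588 · 4^{−27} = 21608403021078588/18014398509481984.
As a reduced fraction: E[X] = 5402100755269647/4503599627370496 ≈ 1.199507.
Is E[X] < 1? NO.
Since E[X] ≥ 1, the first-moment bound is inconclusive at n = 418; it does NOT by itself certify R_4(8) > 418.

E[X] = 5402100755269647/4503599627370496 ≈ 1.199507; E[X] ≥ 1; first-moment method inconclusive here.


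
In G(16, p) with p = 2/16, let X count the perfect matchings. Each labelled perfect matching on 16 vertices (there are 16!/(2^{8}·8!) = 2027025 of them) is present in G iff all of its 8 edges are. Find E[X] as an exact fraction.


K_16 has 16!/(2^{8}·8!) = 2027025 labelled perfect matchings.
For each such perfect matching H, let X_H = 1 if all 8 edges of H are present in G. Then P[X_H = 1] = p^{8} = (1/8)^{8} = 1/16777216.
By linearity: E[X] = Σ_H E[X_H] = 2027025 · p^{8} = 2027025 · 1/16777216 = 2027025/16777216.
Numerically: E[X] ≈ 0.12082.

E[X] = 2027025 · (1/8)^{8} = 2027025/16777216 ≈ 0.12082.


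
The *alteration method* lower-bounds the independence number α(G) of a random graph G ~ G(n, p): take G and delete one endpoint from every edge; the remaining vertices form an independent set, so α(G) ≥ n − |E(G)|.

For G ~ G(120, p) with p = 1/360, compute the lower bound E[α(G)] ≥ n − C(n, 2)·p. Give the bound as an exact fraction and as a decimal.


E[|E(G)|] = C(120, 2)·p = 7140 · (1/360) = 119/6.
E[α(G)] ≥ n − E[|E(G)|] = 120 − 119/6 = 601/6.
Numerically: ≈ 100.167.
(This is only a lower bound; the true E[α(G)] may be larger.)

E[α(G)] ≥ 601/6 ≈ 100.167.


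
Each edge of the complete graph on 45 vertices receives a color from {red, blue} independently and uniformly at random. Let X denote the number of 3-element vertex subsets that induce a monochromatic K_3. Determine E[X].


Let X = Σ_S X_S over the C(45, 3) = 14190 subsets S of size 3, where X_S = 1 if the K_3 on S is monochromatic.
For a fixed S, the K_3 on S has C(3, 2) = 3 edges. P[all 3 edges red] = (1/2)^3, and likewise for blue, so P[monochromatic] = 2·(1/2)^3 = 2^{1 − 3} = 1/4.
Summing: E[X] = C(45, 3) · 2^{1 − 3} = 14190 · 1/4 = 7095/2.
Numerically: E[X] ≈ 3547.50000.

E[X] = C(45,3)·2^(1−C(3,2)) = 7095/2 ≈ 3547.50000.


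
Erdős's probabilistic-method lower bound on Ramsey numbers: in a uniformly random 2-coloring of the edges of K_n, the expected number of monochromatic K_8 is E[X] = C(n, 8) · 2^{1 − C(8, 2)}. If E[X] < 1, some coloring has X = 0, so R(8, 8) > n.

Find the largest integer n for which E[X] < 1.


We need C(n, 8) · 2^{1 − 28} < 1, i.e. C(n, 8) < 2^{28 − 1} = 134217728.
Check values of n near the boundary:
  n = 37: C(37, 8) = 38608020; 38608020 < 134217728? YES
  n = 38: C(38, 8) = 48903492; 48903492 < 134217728? YES
  n = 39: C(39, 8) = 61523748; 61523748 < 134217728? YES
  n = 40: C(40, 8) = 76904685; 76904685 < 134217728? YES
  n = 41: C(41, 8) = 95548245; 95548245 < 134217728? YES
  n = 42: C(42, 8) = 118030185; 118030185 < 134217728? YES
  n = 43: C(43, 8) = 145008513; 145008513 < 134217728? NO
  n = 44: C(44, 8) = 177232627; 177232627 < 134217728? NO
  n = 45: C(45, 8) = 215553195; 215553195 < 134217728? NO
The largest n with C(n, 8) < 134217728 is n = 42 (where E[X] = 118030185/134217728 ≈ 0.87939). Hence R(8, 8) > 42, i.e. R(8, 8) ≥ 43.

Largest n = 42; hence R(8, 8) > 42.


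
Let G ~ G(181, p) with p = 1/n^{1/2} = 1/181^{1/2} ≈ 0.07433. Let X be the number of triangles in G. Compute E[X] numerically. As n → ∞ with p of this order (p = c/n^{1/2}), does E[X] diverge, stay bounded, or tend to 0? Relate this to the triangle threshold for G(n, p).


Number of potential triangles: C(181, 3) = 971970.
Each occurs with probability p³ ≈ (0.07433)³ ≈ 4.106597e-04.
By linearity: E[X] = C(181, 3)·p³ ≈ 971970 · 4.106597e-04 ≈ 399.1490.
Since α = 1/2 < 1, p = c/n^{1/2} ≫ 1/n is above the triangle threshold p ~ 1/n. Asymptotically E[X] ~ (c³/6)·n^{3(1−α)} = (1³/6)·n^{1.5} → ∞; triangles are abundant w.h.p.

E[X] ≈ 399.1490; in regime p = Θ(1/n^{1/2}) E[X] diverges (above the triangle threshold p ~ 1/n).


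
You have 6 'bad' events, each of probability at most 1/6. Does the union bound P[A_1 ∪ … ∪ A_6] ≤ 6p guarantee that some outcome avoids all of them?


Union bound: P[∪_{i=1}^{6} A_i] ≤ Σ_i P[A_i] ≤ 6·p = 6·(1/6) = 1.
Numerically: 1 ≈ 1.00000.
Is 1 < 1? NO.
Since the bound 1 is ≥ 1, the union bound is uninformative here; it does NOT by itself certify existence.

6·p = 1 ≈ 1.00000; existence NOT certified by the union bound.


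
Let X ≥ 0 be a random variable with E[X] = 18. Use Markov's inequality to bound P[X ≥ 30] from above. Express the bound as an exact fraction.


μ = E[X] = 18, a = 30.
Markov: P[X ≥ 30] ≤ μ/a = (18)/30 = 3/5.
Numerically: ≈ 0.6000.
(Since a = 30 > μ = 18.0000, the bound 3/5 is < 1 and informative.)

P[X ≥ 30] ≤ 3/5 ≈ 0.6000.


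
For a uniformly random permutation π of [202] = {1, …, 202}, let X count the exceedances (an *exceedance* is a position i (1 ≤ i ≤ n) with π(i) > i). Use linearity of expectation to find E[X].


Write X = Σ_{i=1}^{202} X_i, where X_i = 1_{π(i) > i}.
For each fixed i, π(i) is uniform over {1, …, 202} (marginal of a uniform permutation), so P[π(i) > i] = (n − i)/n. Summing: Σ_{i=1}^{202} (n − i)/n = (0 + 1 + … + 201)/202 = 202(202 − 1)/(2·202) = (202 − 1)/2.
Hence E[X] = Σ_{i=1}^{202} (202 − i)/202 = 201/2 ≈ 100.500000.

E[X] = 201/2 = 100.500000.


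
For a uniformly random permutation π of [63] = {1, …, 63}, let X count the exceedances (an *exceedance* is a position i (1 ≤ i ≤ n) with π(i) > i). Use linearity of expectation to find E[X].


Write X = Σ_{i=1}^{63} X_i, where X_i = 1_{π(i) > i}.
For each fixed i, π(i) is uniform over {1, …, 63} (marginal of a uniform permutation), so P[π(i) > i] = (n − i)/n. Summing: Σ_{i=1}^{63} (n − i)/n = (0 + 1 + … + 62)/63 = 63(63 − 1)/(2·63) = (63 − 1)/2.
Hence E[X] = Σ_{i=1}^{63} (63 − i)/63 = 31 ≈ 31.000.

E[X] = 31 = 31.000.


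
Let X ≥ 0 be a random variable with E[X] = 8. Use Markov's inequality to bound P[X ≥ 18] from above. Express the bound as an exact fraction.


μ = E[X] = 8, a = 18.
Markov: P[X ≥ 18] ≤ μ/a = (8)/18 = 4/9.
Numerically: ≈ 0.444444.
(Since a = 18 > μ = 8.000000, the bound 4/9 is < 1 and informative.)

P[X ≥ 18] ≤ 4/9 ≈ 0.444444.


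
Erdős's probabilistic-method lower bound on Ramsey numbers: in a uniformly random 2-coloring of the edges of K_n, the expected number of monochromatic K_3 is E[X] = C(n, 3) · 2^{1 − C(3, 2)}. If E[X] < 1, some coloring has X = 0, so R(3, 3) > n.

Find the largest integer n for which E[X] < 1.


We need C(n, 3) · 2^{1 − 3} < 1, i.e. C(n, 3) < 2^{3 − 1} = 4.
Check values of n near the boundary:
  n = 3: C(3, 3) = 1; 1 < 4? YES
  n = 4: C(4, 3) = 4; 4 < 4? NO
  n = 5: C(5, 3) = 10; 10 < 4? NO
  n = 6: C(6, 3) = 20; 20 < 4? NO
The largest n with C(n, 3) < 4 is n = 3 (where E[X] = 1/4 ≈ 0.2500000). Hence R(3, 3) > 3, i.e. R(3, 3) ≥ 4.

Largest n = 3; hence R(3, 3) > 3.
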